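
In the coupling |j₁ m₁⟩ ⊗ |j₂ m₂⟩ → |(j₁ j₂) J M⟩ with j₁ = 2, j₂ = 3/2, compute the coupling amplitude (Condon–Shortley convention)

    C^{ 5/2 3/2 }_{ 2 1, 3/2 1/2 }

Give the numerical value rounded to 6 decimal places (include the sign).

j₁+j₂−J=1  J+j₁−j₂=3  J−j₁+j₂=2  j₁+j₂+J+1=7
(j₁±m₁, j₂±m₂, J±M) = (3,1,2,1,4,1)
P² = 144/35
sum k=0..1:
  [0] +1/4 = 1/4
  [1] −1/6 = -1/6
S = 1/12
C² = P²·S² = 1/35 ; C = +0.169031

+0.169031  (= +√(1/35))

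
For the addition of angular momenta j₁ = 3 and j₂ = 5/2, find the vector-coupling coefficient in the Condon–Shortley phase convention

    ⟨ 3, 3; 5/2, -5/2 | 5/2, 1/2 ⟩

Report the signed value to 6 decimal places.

triangle: 3!·3!·2!/9! = 72/362880
(j±m)!: 6!·0!·0!·5!·3!·2! = 1036800
prefactor² = (2J+1)·Δ·N² = 8640/7
  k=0: +1/(0!·3!·0!·0!·3!·2!) = 1/72
Σ = 1/72  ⇒  CG² = 8640/7·1/72² = 5/21
CG = +√(5/21) = +0.487950

+√(5/21) = +0.487950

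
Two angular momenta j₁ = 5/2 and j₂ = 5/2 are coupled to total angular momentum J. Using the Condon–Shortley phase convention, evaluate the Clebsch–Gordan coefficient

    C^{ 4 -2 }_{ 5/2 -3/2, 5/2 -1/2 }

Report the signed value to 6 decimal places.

-0.422577

j₁+j₂−J=1  J+j₁−j₂=4  J−j₁+j₂=4  j₁+j₂+J+1=10
(j₁±m₁, j₂±m₂, J±M) = (1,4,2,3,2,6)
P² = 20736/35
sum k=0..1:
  [0] +1/96 = 1/96
  [1] −1/36 = -1/36
S = -5/288
C² = P²·S² = 5/28 ; C = -0.422577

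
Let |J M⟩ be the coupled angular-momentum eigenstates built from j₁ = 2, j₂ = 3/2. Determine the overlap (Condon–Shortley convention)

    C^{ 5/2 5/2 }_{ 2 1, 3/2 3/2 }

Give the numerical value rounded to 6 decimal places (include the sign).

triangle: 1!·3!·2!/7! = 12/5040
(j±m)!: 3!·1!·3!·0!·5!·0! = 4320
prefactor² = (2J+1)·Δ·N² = 432/7
  k=1: −1/(1!·0!·0!·2!·3!·0!) = -1/12
Σ = -1/12  ⇒  CG² = 432/7·(-1/12)² = 3/7
CG = −√(3/7) = -0.654654

−√(3/7) = -0.654654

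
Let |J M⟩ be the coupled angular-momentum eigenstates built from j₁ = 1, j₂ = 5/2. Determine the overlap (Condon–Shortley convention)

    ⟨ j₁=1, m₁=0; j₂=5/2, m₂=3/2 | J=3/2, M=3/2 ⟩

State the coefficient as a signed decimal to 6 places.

-0.516398

j₁+j₂−J=2  J+j₁−j₂=0  J−j₁+j₂=3  j₁+j₂+J+1=6
(j₁±m₁, j₂±m₂, J±M) = (1,1,4,1,3,0)
P² = 48/5
sum k=1..1:
  [1] −1/6 = -1/6
S = -1/6
C² = P²·S² = 4/15 ; C = -0.516398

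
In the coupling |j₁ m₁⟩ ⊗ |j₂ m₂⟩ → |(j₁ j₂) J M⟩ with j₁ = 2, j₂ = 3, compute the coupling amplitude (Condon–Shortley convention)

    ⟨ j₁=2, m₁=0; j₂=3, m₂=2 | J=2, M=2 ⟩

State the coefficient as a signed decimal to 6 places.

triangle: 3!*1!*3!/8! = 36/40320
(j±m)!: 2!*2!*5!*1!*4!*0! = 11520
prefactor² = (2J+1)*Δ*N² = 360/7
  k=2: +1/(2!*1!*0!*3!*1!*0!) = 1/12
Σ = 1/12  ⇒  CG² = 360/7*1/12² = 5/14
CG = +√(5/14) = +0.597614

+0.597614  (= +√(5/14))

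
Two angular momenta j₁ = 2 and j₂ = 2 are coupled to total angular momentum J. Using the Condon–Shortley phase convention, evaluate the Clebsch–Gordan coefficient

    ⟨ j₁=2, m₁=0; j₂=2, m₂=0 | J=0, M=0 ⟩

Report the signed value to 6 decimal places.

+0.447214

√[1·4!0!0!/5! · 2!2!2!2!0!0!] = √(16/5)
  +(−1)^2/∏(2,2,0,0,0,0)! = 1/4  (running 1/4)
⟨..|..⟩ = √(16/5)·(1/4) = +0.447214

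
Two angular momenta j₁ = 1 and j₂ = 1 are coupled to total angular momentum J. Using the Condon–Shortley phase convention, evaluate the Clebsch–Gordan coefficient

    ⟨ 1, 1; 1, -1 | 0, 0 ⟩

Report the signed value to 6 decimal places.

+√(1/3) ≈ +0.577350

j₁+j₂−J=2  J+j₁−j₂=0  J−j₁+j₂=0  j₁+j₂+J+1=3
(j₁±m₁, j₂±m₂, J±M) = (2,0,0,2,0,0)
P² = 4/3
sum k=0..0:
  [0] +1/2 = 1/2
S = 1/2
C² = P²·S² = 1/3 ; C = +0.577350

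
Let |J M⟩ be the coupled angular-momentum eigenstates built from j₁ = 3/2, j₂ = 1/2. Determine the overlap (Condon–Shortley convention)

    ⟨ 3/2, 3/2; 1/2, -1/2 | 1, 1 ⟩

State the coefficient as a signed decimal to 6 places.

j₁+j₂−J=1  J+j₁−j₂=2  J−j₁+j₂=0  j₁+j₂+J+1=4
(j₁±m₁, j₂±m₂, J±M) = (3,0,0,1,2,0)
P² = 3
sum k=0..0:
  [0] +1/2 = 1/2
S = 1/2
C² = P²·S² = 3/4 ; C = +0.866025

+0.866025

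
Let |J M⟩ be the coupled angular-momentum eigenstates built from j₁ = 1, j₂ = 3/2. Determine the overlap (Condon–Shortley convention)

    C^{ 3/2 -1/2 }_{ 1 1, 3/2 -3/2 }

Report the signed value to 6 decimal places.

+0.632456

triangle: 1!×1!×2!/5! = 2/120
(j±m)!: 2!×0!×0!×3!×1!×2! = 24
prefactor² = (2J+1)×Δ×N² = 8/5
  k=0: +1/(0!×1!×0!×0!×1!×2!) = 1/2
Σ = 1/2  ⇒  CG² = 8/5×1/2² = 2/5
CG = +√(2/5) = +0.632456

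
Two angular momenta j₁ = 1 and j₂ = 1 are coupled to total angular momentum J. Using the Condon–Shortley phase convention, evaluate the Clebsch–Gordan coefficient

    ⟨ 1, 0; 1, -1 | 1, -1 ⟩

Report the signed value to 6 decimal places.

√[3·1!1!1!/4! · 1!1!0!2!0!2!] = √(1/2)
  +(−1)^0/∏(0,1,1,0,0,1)! = 1  (running 1)
⟨..|..⟩ = √(1/2)·(1) = +0.707107

+√(1/2) ≈ +0.707107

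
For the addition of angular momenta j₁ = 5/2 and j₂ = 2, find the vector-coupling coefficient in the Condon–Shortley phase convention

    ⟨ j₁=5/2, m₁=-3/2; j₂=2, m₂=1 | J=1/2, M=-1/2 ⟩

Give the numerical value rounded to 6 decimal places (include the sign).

−√(4/15) = -0.516398

j₁+j₂−J=4  J+j₁−j₂=1  J−j₁+j₂=0  j₁+j₂+J+1=6
(j₁±m₁, j₂±m₂, J±M) = (1,4,3,1,0,1)
P² = 48/5
sum k=3..3:
  [3] −1/6 = -1/6
S = -1/6
C² = P²·S² = 4/15 ; C = -0.516398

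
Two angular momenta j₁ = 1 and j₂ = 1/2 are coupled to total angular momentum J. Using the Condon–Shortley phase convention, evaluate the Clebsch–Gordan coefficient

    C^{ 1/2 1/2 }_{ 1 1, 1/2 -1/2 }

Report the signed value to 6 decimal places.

+0.816497  (= +√(2/3))

√[2·1!1!0!/3! · 2!0!0!1!1!0!] = √(2/3)
  +(−1)^0/∏(0,1,0,0,1,0)! = 1  (running 1)
⟨..|..⟩ = √(2/3)·(1) = +0.816497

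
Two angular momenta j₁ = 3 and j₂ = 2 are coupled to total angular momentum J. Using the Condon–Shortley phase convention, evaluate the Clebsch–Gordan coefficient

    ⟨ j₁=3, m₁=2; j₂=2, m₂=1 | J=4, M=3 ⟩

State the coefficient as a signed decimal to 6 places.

+√(1/20) = +0.223607

triangle: 1!·5!·3!/10! = 720/3628800
(j±m)!: 5!·1!·3!·1!·7!·1! = 3628800
prefactor² = (2J+1)·Δ·N² = 6480
  k=0: +1/(0!·1!·1!·3!·4!·0!) = 1/144
  k=1: −1/(1!·0!·0!·2!·5!·1!) = -1/240
Σ = 1/360  ⇒  CG² = 6480·1/360² = 1/20
CG = +√(1/20) = +0.223607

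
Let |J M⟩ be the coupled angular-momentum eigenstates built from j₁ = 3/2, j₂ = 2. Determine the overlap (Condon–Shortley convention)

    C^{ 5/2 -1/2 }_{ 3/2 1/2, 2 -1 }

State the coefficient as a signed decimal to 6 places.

j₁+j₂−J=1  J+j₁−j₂=2  J−j₁+j₂=3  j₁+j₂+J+1=7
(j₁±m₁, j₂±m₂, J±M) = (2,1,1,3,2,3)
P² = 72/35
sum k=0..1:
  [0] +1/2 = 1/2
  [1] −1/12 = -1/12
S = 5/12
C² = P²·S² = 5/14 ; C = +0.597614

+√(5/14) ≈ +0.597614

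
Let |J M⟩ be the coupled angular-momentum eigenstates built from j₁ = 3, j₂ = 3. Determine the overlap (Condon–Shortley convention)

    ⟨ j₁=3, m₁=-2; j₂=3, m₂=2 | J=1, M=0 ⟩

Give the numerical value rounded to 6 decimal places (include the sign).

j₁+j₂−J=5  J+j₁−j₂=1  J−j₁+j₂=1  j₁+j₂+J+1=8
(j₁±m₁, j₂±m₂, J±M) = (1,5,5,1,1,1)
P² = 900/7
sum k=4..5:
  [4] +1/24 = 1/24
  [5] −1/120 = -1/120
S = 1/30
C² = P²·S² = 1/7 ; C = +0.377964

+0.377964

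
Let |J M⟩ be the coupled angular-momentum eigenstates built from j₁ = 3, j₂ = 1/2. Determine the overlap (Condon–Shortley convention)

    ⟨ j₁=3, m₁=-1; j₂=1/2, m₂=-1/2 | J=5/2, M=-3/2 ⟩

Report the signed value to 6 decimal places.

+√(2/7) = +0.534522

√[6·1!5!0!/7! · 2!4!0!1!1!4!] = √(1152/7)
  +(−1)^0/∏(0,1,4,0,1,0)! = 1/24  (running 1/24)
⟨..|..⟩ = √(1152/7)·(1/24) = +0.534522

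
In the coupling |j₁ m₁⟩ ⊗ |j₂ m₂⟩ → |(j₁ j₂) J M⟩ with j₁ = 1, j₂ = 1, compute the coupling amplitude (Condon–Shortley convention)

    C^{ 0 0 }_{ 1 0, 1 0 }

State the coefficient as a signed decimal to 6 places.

triangle: 2!·0!·0!/3! = 2/6
(j±m)!: 1!·1!·1!·1!·0!·0! = 1
prefactor² = (2J+1)·Δ·N² = 1/3
  k=1: −1/(1!·1!·0!·0!·0!·0!) = -1
Σ = -1  ⇒  CG² = 1/3·(-1)² = 1/3
CG = −√(1/3) = -0.577350

-0.577350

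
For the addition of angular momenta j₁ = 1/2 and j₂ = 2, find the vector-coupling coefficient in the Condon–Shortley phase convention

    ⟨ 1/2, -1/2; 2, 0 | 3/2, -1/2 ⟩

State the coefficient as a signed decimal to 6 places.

j₁+j₂−J=1  J+j₁−j₂=0  J−j₁+j₂=3  j₁+j₂+J+1=5
(j₁±m₁, j₂±m₂, J±M) = (0,1,2,2,1,2)
P² = 8/5
sum k=1..1:
  [1] −1/2 = -1/2
S = -1/2
C² = P²·S² = 2/5 ; C = -0.632456

−√(2/5) ≈ -0.632456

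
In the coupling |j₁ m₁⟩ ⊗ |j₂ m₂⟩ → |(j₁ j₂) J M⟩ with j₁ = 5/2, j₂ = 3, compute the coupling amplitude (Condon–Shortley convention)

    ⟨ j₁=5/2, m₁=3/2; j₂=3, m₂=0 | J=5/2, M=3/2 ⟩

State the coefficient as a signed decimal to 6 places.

j₁+j₂−J=3  J+j₁−j₂=2  J−j₁+j₂=3  j₁+j₂+J+1=9
(j₁±m₁, j₂±m₂, J±M) = (4,1,3,3,4,1)
P² = 864/35
sum k=0..1:
  [0] +1/36 = 1/36
  [1] −1/8 = -1/8
S = -7/72
C² = P²·S² = 7/30 ; C = -0.483046

−√(7/30) = -0.483046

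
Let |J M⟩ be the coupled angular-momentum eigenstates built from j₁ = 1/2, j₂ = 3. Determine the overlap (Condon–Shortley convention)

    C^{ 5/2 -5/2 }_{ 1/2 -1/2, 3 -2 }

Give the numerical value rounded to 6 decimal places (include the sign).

√[6·1!0!5!/7! · 0!1!1!5!0!5!] = √(14400/7)
  +(−1)^1/∏(1,0,0,0,0,5)! = -1/120  (running -1/120)
⟨..|..⟩ = √(14400/7)·(-1/120) = -0.377964

−√(1/7) ≈ -0.377964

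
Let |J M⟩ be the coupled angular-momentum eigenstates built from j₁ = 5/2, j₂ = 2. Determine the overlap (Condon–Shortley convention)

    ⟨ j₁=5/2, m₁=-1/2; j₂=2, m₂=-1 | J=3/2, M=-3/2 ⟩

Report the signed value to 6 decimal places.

-0.507093  (= −√(9/35))

j₁+j₂−J=3  J+j₁−j₂=2  J−j₁+j₂=1  j₁+j₂+J+1=7
(j₁±m₁, j₂±m₂, J±M) = (2,3,1,3,0,3)
P² = 144/35
sum k=1..1:
  [1] −1/4 = -1/4
S = -1/4
C² = P²·S² = 9/35 ; C = -0.507093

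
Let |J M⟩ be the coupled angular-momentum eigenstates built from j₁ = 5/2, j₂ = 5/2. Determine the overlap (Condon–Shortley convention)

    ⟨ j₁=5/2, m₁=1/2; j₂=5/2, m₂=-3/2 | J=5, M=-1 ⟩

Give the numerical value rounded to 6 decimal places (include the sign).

+√(5/21) ≈ +0.487950

j₁+j₂−J=0  J+j₁−j₂=5  J−j₁+j₂=5  j₁+j₂+J+1=11
(j₁±m₁, j₂±m₂, J±M) = (3,2,1,4,4,6)
P² = 138240/7
sum k=0..0:
  [0] +1/288 = 1/288
S = 1/288
C² = P²·S² = 5/21 ; C = +0.487950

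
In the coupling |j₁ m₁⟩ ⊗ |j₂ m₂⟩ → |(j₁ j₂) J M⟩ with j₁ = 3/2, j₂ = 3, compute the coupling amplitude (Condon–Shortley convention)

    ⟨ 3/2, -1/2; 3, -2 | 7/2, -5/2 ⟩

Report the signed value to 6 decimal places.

+√(1/7) = +0.377964

j₁+j₂−J=1  J+j₁−j₂=2  J−j₁+j₂=5  j₁+j₂+J+1=9
(j₁±m₁, j₂±m₂, J±M) = (1,2,1,5,1,6)
P² = 6400/7
sum k=0..1:
  [0] +1/48 = 1/48
  [1] −1/120 = -1/120
S = 1/80
C² = P²·S² = 1/7 ; C = +0.377964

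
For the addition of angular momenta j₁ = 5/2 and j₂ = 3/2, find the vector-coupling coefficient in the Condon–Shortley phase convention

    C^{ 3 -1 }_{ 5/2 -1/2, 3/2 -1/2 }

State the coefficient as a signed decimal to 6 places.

+√(1/60) = +0.129099

√[7·1!4!2!/8! · 2!3!1!2!2!4!] = √(48/5)
  +(−1)^0/∏(0,1,3,1,1,1)! = 1/6  (running 1/6)
  +(−1)^1/∏(1,0,2,0,2,2)! = -1/8  (running 1/24)
⟨..|..⟩ = √(48/5)·(1/24) = +0.129099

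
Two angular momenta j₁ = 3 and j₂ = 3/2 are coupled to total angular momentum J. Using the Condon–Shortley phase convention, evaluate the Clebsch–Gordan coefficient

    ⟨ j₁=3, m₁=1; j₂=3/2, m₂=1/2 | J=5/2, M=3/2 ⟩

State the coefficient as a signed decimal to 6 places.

j₁+j₂−J=2  J+j₁−j₂=4  J−j₁+j₂=1  j₁+j₂+J+1=8
(j₁±m₁, j₂±m₂, J±M) = (4,2,2,1,4,1)
P² = 576/35
sum k=1..2:
  [1] −1/6 = -1/6
  [2] +1/48 = 1/48
S = -7/48
C² = P²·S² = 7/20 ; C = -0.591608

-0.591608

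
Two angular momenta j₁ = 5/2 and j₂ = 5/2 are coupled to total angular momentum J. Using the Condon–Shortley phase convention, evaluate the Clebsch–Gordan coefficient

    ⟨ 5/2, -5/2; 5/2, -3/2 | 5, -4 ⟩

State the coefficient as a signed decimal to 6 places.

√[11·0!5!5!/11! · 0!5!1!4!1!9!] = √(4147200)
  +(−1)^0/∏(0,0,5,1,0,4)! = 1/2880  (running 1/2880)
⟨..|..⟩ = √(4147200)·(1/2880) = +0.707107

+0.707107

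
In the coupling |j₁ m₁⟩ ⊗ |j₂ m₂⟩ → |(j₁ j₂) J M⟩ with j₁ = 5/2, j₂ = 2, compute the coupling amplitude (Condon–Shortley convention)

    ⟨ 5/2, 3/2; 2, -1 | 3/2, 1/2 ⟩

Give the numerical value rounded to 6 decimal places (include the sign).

−√(2/105) ≈ -0.138013

j₁+j₂−J=3  J+j₁−j₂=2  J−j₁+j₂=1  j₁+j₂+J+1=7
(j₁±m₁, j₂±m₂, J±M) = (4,1,1,3,2,1)
P² = 96/35
sum k=0..1:
  [0] +1/6 = 1/6
  [1] −1/4 = -1/4
S = -1/12
C² = P²·S² = 2/105 ; C = -0.138013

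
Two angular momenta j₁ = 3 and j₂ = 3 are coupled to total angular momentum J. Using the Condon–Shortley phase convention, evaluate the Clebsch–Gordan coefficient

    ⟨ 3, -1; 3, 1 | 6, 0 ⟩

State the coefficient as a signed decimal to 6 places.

+0.493464  (= +√(75/308))

j₁+j₂−J=0  J+j₁−j₂=6  J−j₁+j₂=6  j₁+j₂+J+1=13
(j₁±m₁, j₂±m₂, J±M) = (2,4,4,2,6,6)
P² = 99532800/77
sum k=0..0:
  [0] +1/2304 = 1/2304
S = 1/2304
C² = P²·S² = 75/308 ; C = +0.493464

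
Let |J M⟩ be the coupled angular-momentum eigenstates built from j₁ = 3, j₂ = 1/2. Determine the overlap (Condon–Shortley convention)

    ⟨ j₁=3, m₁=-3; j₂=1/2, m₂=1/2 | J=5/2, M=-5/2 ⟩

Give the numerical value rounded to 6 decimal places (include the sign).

-0.925820

√[6·1!5!0!/7! · 0!6!1!0!0!5!] = √(86400/7)
  +(−1)^1/∏(1,0,5,0,0,0)! = -1/120  (running -1/120)
⟨..|..⟩ = √(86400/7)·(-1/120) = -0.925820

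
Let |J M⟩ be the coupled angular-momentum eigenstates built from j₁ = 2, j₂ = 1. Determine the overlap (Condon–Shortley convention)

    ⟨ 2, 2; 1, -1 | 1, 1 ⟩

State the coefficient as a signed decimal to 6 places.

+√(3/5) = +0.774597

√[3·2!2!0!/5! · 4!0!0!2!2!0!] = √(48/5)
  +(−1)^0/∏(0,2,0,0,2,0)! = 1/4  (running 1/4)
⟨..|..⟩ = √(48/5)·(1/4) = +0.774597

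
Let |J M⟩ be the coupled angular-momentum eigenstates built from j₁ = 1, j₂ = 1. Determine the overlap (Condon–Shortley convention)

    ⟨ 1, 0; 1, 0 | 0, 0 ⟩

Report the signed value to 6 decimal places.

√[1·2!0!0!/3! · 1!1!1!1!0!0!] = √(1/3)
  +(−1)^1/∏(1,1,0,0,0,0)! = -1  (running -1)
⟨..|..⟩ = √(1/3)·(-1) = -0.577350

−√(1/3) = -0.577350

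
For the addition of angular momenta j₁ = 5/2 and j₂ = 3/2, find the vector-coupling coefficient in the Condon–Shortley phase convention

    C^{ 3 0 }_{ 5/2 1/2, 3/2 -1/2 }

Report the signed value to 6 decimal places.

+√(1/5) = +0.447214

triangle: 1!*4!*2!/8! = 48/40320
(j±m)!: 3!*2!*1!*2!*3!*3! = 864
prefactor² = (2J+1)*Δ*N² = 36/5
  k=0: +1/(0!*1!*2!*1!*2!*1!) = 1/4
  k=1: −1/(1!*0!*1!*0!*3!*2!) = -1/12
Σ = 1/6  ⇒  CG² = 36/5*1/6² = 1/5
CG = +√(1/5) = +0.447214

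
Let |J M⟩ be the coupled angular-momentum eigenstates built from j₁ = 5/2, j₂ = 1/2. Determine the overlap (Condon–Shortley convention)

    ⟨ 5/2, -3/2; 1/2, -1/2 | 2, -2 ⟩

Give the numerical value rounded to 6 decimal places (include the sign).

+0.408248

√[5·1!4!0!/6! · 1!4!0!1!0!4!] = √(96)
  +(−1)^0/∏(0,1,4,0,0,0)! = 1/24  (running 1/24)
⟨..|..⟩ = √(96)·(1/24) = +0.408248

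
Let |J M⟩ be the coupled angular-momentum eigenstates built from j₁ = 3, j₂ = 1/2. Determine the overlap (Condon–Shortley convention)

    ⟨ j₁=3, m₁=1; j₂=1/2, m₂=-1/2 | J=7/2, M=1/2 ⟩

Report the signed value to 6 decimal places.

triangle: 0!*6!*1!/8! = 720/40320
(j±m)!: 4!*2!*0!*1!*4!*3! = 6912
prefactor² = (2J+1)*Δ*N² = 6912/7
  k=0: +1/(0!*0!*2!*0!*4!*1!) = 1/48
Σ = 1/48  ⇒  CG² = 6912/7*1/48² = 3/7
CG = +√(3/7) = +0.654654

+√(3/7) ≈ +0.654654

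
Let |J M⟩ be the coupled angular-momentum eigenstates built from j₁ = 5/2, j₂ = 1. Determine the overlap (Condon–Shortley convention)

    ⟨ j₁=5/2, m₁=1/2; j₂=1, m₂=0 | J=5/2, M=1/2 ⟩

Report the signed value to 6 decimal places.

+0.169031  (= +√(1/35))

√[6·1!4!1!/7! · 3!2!1!1!3!2!] = √(144/35)
  +(−1)^0/∏(0,1,2,1,2,0)! = 1/4  (running 1/4)
  +(−1)^1/∏(1,0,1,0,3,1)! = -1/6  (running 1/12)
⟨..|..⟩ = √(144/35)·(1/12) = +0.169031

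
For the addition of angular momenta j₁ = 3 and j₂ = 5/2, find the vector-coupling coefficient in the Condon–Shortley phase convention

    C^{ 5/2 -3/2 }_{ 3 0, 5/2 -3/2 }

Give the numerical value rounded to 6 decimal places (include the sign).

√[6·3!3!2!/9! · 3!3!1!4!1!4!] = √(864/35)
  +(−1)^0/∏(0,3,3,1,0,1)! = 1/36  (running 1/36)
  +(−1)^1/∏(1,2,2,0,1,2)! = -1/8  (running -7/72)
⟨..|..⟩ = √(864/35)·(-7/72) = -0.483046

−√(7/30) ≈ -0.483046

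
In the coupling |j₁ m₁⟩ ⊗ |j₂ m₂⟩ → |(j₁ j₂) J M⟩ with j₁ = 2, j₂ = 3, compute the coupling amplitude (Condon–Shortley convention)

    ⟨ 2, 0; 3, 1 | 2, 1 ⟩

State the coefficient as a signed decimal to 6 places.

+0.377964  (= +√(1/7))

√[5·3!1!3!/8! · 2!2!4!2!3!1!] = √(36/7)
  +(−1)^1/∏(1,2,1,3,0,0)! = -1/12  (running -1/12)
  +(−1)^2/∏(2,1,0,2,1,1)! = 1/4  (running 1/6)
⟨..|..⟩ = √(36/7)·(1/6) = +0.377964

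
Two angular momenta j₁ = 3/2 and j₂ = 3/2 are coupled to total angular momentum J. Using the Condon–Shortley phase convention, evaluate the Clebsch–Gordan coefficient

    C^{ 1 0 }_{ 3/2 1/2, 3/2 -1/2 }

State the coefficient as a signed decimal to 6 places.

-0.223607

j₁+j₂−J=2  J+j₁−j₂=1  J−j₁+j₂=1  j₁+j₂+J+1=5
(j₁±m₁, j₂±m₂, J±M) = (2,1,1,2,1,1)
P² = 1/5
sum k=0..1:
  [0] +1/2 = 1/2
  [1] −1/1 = -1
S = -1/2
C² = P²·S² = 1/20 ; C = -0.223607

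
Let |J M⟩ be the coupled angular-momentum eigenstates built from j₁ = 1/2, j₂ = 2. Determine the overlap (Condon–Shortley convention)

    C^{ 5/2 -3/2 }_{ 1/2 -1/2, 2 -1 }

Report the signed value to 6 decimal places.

+√(4/5) ≈ +0.894427

√[6·0!1!4!/6! · 0!1!1!3!1!4!] = √(144/5)
  +(−1)^0/∏(0,0,1,1,0,3)! = 1/6  (running 1/6)
⟨..|..⟩ = √(144/5)·(1/6) = +0.894427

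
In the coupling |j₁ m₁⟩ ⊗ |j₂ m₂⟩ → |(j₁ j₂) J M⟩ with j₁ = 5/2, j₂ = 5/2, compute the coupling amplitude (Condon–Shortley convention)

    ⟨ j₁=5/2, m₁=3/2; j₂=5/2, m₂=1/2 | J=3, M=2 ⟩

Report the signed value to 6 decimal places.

−√(1/12) = -0.288675

√[7·2!3!3!/9! · 4!1!3!2!5!1!] = √(48)
  +(−1)^0/∏(0,2,1,3,2,0)! = 1/24  (running 1/24)
  +(−1)^1/∏(1,1,0,2,3,1)! = -1/12  (running -1/24)
⟨..|..⟩ = √(48)·(-1/24) = -0.288675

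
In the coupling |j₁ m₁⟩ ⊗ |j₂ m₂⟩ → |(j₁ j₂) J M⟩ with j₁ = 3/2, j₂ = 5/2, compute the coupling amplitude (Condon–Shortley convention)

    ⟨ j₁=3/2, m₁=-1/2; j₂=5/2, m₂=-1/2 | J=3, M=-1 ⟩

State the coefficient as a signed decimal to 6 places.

j₁+j₂−J=1  J+j₁−j₂=2  J−j₁+j₂=4  j₁+j₂+J+1=8
(j₁±m₁, j₂±m₂, J±M) = (1,2,2,3,2,4)
P² = 48/5
sum k=0..1:
  [0] +1/8 = 1/8
  [1] −1/6 = -1/6
S = -1/24
C² = P²·S² = 1/60 ; C = -0.129099

-0.129099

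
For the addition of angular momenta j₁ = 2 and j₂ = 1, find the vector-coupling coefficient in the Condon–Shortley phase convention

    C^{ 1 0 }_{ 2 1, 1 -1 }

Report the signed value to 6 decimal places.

j₁+j₂−J=2  J+j₁−j₂=2  J−j₁+j₂=0  j₁+j₂+J+1=5
(j₁±m₁, j₂±m₂, J±M) = (3,1,0,2,1,1)
P² = 6/5
sum k=0..0:
  [0] +1/2 = 1/2
S = 1/2
C² = P²·S² = 3/10 ; C = +0.547723

+√(3/10) = +0.547723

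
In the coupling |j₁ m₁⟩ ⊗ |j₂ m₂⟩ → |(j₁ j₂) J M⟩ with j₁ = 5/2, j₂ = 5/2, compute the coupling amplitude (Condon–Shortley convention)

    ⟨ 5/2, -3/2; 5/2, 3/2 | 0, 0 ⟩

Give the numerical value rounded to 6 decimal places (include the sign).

+0.408248

triangle: 5!·0!·0!/6! = 120/720
(j±m)!: 1!·4!·4!·1!·0!·0! = 576
prefactor² = (2J+1)·Δ·N² = 96
  k=4: +1/(4!·1!·0!·0!·0!·0!) = 1/24
Σ = 1/24  ⇒  CG² = 96·1/24² = 1/6
CG = +√(1/6) = +0.408248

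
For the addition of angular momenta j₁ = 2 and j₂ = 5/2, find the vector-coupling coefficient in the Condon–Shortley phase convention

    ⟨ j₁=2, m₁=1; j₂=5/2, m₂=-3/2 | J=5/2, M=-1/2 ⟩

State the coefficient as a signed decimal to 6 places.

j₁+j₂−J=2  J+j₁−j₂=2  J−j₁+j₂=3  j₁+j₂+J+1=8
(j₁±m₁, j₂±m₂, J±M) = (3,1,1,4,2,3)
P² = 216/35
sum k=0..1:
  [0] +1/4 = 1/4
  [1] −1/12 = -1/12
S = 1/6
C² = P²·S² = 6/35 ; C = +0.414039

+0.414039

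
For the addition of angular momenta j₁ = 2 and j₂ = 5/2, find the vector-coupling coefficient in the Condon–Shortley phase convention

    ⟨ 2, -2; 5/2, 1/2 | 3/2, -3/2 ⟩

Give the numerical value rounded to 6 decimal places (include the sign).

triangle: 3!*1!*2!/7! = 12/5040
(j±m)!: 0!*4!*3!*2!*0!*3! = 1728
prefactor² = (2J+1)*Δ*N² = 576/35
  k=3: −1/(3!*0!*1!*0!*0!*2!) = -1/12
Σ = -1/12  ⇒  CG² = 576/35*(-1/12)² = 4/35
CG = −√(4/35) = -0.338062

-0.338062  (= −√(4/35))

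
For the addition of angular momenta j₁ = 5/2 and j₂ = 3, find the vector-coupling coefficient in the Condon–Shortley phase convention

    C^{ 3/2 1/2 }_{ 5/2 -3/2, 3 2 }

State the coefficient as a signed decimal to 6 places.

j₁+j₂−J=4  J+j₁−j₂=1  J−j₁+j₂=2  j₁+j₂+J+1=8
(j₁±m₁, j₂±m₂, J±M) = (1,4,5,1,2,1)
P² = 192/7
sum k=3..4:
  [3] −1/12 = -1/12
  [4] +1/24 = 1/24
S = -1/24
C² = P²·S² = 1/21 ; C = -0.218218

−√(1/21) = -0.218218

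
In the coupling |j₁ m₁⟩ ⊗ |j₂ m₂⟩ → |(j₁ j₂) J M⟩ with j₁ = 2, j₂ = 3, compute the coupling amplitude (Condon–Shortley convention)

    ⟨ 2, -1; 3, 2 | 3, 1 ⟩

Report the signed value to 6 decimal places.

+√(1/4) ≈ +0.500000

√[7·2!2!4!/9! · 1!3!5!1!4!2!] = √(64)
  +(−1)^1/∏(1,1,2,4,0,0)! = -1/48  (running -1/48)
  +(−1)^2/∏(2,0,1,3,1,1)! = 1/12  (running 1/16)
⟨..|..⟩ = √(64)·(1/16) = +0.500000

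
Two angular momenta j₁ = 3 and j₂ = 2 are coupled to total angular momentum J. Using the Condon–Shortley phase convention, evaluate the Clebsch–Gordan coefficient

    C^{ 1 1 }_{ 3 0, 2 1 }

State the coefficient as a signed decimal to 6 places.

√[3·4!2!0!/7! · 3!3!3!1!2!0!] = √(432/35)
  +(−1)^3/∏(3,1,0,0,2,0)! = -1/12  (running -1/12)
⟨..|..⟩ = √(432/35)·(-1/12) = -0.292770

−√(3/35) ≈ -0.292770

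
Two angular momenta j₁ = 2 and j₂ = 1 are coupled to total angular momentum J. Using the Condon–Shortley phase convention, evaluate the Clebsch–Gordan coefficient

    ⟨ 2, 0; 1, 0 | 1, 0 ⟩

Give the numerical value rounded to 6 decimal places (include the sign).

−√(2/5) = -0.632456

√[3·2!2!0!/5! · 2!2!1!1!1!1!] = √(2/5)
  +(−1)^1/∏(1,1,1,0,1,0)! = -1  (running -1)
⟨..|..⟩ = √(2/5)·(-1) = -0.632456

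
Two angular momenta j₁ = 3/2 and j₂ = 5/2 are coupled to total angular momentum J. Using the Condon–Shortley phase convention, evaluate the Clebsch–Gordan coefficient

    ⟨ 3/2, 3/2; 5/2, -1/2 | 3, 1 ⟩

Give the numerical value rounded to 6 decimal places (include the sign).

triangle: 1!·2!·4!/8! = 48/40320
(j±m)!: 3!·0!·2!·3!·4!·2! = 3456
prefactor² = (2J+1)·Δ·N² = 144/5
  k=0: +1/(0!·1!·0!·2!·2!·2!) = 1/8
Σ = 1/8  ⇒  CG² = 144/5·1/8² = 9/20
CG = +√(9/20) = +0.670820

+√(9/20) ≈ +0.670820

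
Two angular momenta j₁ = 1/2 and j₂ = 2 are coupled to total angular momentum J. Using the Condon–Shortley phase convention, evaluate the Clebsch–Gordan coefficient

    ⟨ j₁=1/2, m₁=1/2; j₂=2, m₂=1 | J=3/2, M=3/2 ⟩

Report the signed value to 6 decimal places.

+√(1/5) ≈ +0.447214

√[4·1!0!3!/5! · 1!0!3!1!3!0!] = √(36/5)
  +(−1)^0/∏(0,1,0,3,0,0)! = 1/6  (running 1/6)
⟨..|..⟩ = √(36/5)·(1/6) = +0.447214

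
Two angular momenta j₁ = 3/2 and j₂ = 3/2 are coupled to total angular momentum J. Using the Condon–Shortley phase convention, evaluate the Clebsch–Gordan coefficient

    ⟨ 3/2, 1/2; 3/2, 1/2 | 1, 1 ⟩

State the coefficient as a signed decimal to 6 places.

−√(2/5) ≈ -0.632456

j₁+j₂−J=2  J+j₁−j₂=1  J−j₁+j₂=1  j₁+j₂+J+1=5
(j₁±m₁, j₂±m₂, J±M) = (2,1,2,1,2,0)
P² = 2/5
sum k=1..1:
  [1] −1/1 = -1
S = -1
C² = P²·S² = 2/5 ; C = -0.632456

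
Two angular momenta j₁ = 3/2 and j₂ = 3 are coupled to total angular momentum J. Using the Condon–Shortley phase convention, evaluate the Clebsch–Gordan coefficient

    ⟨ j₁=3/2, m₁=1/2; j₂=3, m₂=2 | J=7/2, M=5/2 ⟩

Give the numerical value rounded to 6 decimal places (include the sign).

j₁+j₂−J=1  J+j₁−j₂=2  J−j₁+j₂=5  j₁+j₂+J+1=9
(j₁±m₁, j₂±m₂, J±M) = (2,1,5,1,6,1)
P² = 6400/7
sum k=0..1:
  [0] +1/120 = 1/120
  [1] −1/48 = -1/48
S = -1/80
C² = P²·S² = 1/7 ; C = -0.377964

−√(1/7) ≈ -0.377964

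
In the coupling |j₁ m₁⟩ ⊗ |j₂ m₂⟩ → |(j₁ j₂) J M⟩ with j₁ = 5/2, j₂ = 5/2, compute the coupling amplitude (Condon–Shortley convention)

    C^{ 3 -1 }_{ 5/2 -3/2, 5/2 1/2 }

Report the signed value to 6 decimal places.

+√(1/30) ≈ +0.182574

triangle: 2!×3!×3!/9! = 72/362880
(j±m)!: 1!×4!×3!×2!×2!×4! = 13824
prefactor² = (2J+1)×Δ×N² = 96/5
  k=1: −1/(1!×1!×3!×2!×0!×1!) = -1/12
  k=2: +1/(2!×0!×2!×1!×1!×2!) = 1/8
Σ = 1/24  ⇒  CG² = 96/5×1/24² = 1/30
CG = +√(1/30) = +0.182574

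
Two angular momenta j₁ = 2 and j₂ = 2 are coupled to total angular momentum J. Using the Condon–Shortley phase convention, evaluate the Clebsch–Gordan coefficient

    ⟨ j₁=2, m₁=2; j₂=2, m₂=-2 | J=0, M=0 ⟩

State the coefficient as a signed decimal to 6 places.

triangle: 4!*0!*0!/5! = 24/120
(j±m)!: 4!*0!*0!*4!*0!*0! = 576
prefactor² = (2J+1)*Δ*N² = 576/5
  k=0: +1/(0!*4!*0!*0!*0!*0!) = 1/24
Σ = 1/24  ⇒  CG² = 576/5*1/24² = 1/5
CG = +√(1/5) = +0.447214

+0.447214  (= +√(1/5))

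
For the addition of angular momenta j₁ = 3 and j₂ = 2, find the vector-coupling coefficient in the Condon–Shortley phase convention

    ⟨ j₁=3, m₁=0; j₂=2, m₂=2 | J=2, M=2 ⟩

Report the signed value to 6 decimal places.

−√(1/14) = -0.267261

j₁+j₂−J=3  J+j₁−j₂=3  J−j₁+j₂=1  j₁+j₂+J+1=8
(j₁±m₁, j₂±m₂, J±M) = (3,3,4,0,4,0)
P² = 648/7
sum k=3..3:
  [3] −1/36 = -1/36
S = -1/36
C² = P²·S² = 1/14 ; C = -0.267261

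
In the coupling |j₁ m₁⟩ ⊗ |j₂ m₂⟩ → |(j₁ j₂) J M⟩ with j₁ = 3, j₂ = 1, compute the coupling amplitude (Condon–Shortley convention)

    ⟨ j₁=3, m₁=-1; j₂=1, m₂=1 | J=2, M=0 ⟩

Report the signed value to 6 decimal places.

j₁+j₂−J=2  J+j₁−j₂=4  J−j₁+j₂=0  j₁+j₂+J+1=7
(j₁±m₁, j₂±m₂, J±M) = (2,4,2,0,2,2)
P² = 128/7
sum k=2..2:
  [2] +1/8 = 1/8
S = 1/8
C² = P²·S² = 2/7 ; C = +0.534522

+√(2/7) = +0.534522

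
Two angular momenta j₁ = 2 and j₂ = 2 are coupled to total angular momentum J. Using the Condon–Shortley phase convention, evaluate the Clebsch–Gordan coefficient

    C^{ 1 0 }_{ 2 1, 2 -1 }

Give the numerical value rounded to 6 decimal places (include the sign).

-0.316228

triangle: 3!*1!*1!/6! = 6/720
(j±m)!: 3!*1!*1!*3!*1!*1! = 36
prefactor² = (2J+1)*Δ*N² = 9/10
  k=0: +1/(0!*3!*1!*1!*0!*0!) = 1/6
  k=1: −1/(1!*2!*0!*0!*1!*1!) = -1/2
Σ = -1/3  ⇒  CG² = 9/10*(-1/3)² = 1/10
CG = −√(1/10) = -0.316228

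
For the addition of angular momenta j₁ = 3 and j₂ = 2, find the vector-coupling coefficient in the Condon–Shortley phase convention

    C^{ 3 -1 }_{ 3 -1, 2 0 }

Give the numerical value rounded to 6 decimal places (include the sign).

−√(3/20) ≈ -0.387298

√[7·2!4!2!/9! · 2!4!2!2!2!4!] = √(256/15)
  +(−1)^0/∏(0,2,4,2,0,0)! = 1/96  (running 1/96)
  +(−1)^1/∏(1,1,3,1,1,1)! = -1/6  (running -5/32)
  +(−1)^2/∏(2,0,2,0,2,2)! = 1/16  (running -3/32)
⟨..|..⟩ = √(256/15)·(-3/32) = -0.387298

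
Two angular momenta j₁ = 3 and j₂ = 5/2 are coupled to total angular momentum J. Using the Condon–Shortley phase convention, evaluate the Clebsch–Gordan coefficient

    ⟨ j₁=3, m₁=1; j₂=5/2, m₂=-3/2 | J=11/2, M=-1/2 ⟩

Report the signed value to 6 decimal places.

+√(25/154) ≈ +0.402911

√[12·0!6!5!/12! · 4!2!1!4!5!6!] = √(16588800/77)
  +(−1)^0/∏(0,0,2,1,4,4)! = 1/1152  (running 1/1152)
⟨..|..⟩ = √(16588800/77)·(1/1152) = +0.402911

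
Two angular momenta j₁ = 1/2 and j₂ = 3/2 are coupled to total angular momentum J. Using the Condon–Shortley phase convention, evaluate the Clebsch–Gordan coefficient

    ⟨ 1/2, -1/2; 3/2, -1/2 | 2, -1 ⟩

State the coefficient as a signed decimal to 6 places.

j₁+j₂−J=0  J+j₁−j₂=1  J−j₁+j₂=3  j₁+j₂+J+1=5
(j₁±m₁, j₂±m₂, J±M) = (0,1,1,2,1,3)
P² = 3
sum k=0..0:
  [0] +1/2 = 1/2
S = 1/2
C² = P²·S² = 3/4 ; C = +0.866025

+0.866025  (= +√(3/4))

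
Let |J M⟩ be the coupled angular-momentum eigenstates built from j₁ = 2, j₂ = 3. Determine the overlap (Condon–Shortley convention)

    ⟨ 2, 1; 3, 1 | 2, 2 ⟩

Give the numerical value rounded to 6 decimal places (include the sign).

-0.462910

√[5·3!1!3!/8! · 3!1!4!2!4!0!] = √(216/7)
  +(−1)^1/∏(1,2,0,3,1,0)! = -1/12  (running -1/12)
⟨..|..⟩ = √(216/7)·(-1/12) = -0.462910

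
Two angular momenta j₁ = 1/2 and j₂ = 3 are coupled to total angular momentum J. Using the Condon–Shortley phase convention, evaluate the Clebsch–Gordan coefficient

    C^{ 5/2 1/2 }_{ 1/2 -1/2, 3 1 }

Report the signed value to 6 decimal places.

j₁+j₂−J=1  J+j₁−j₂=0  J−j₁+j₂=5  j₁+j₂+J+1=7
(j₁±m₁, j₂±m₂, J±M) = (0,1,4,2,3,2)
P² = 576/7
sum k=1..1:
  [1] −1/12 = -1/12
S = -1/12
C² = P²·S² = 4/7 ; C = -0.755929

-0.755929  (= −√(4/7))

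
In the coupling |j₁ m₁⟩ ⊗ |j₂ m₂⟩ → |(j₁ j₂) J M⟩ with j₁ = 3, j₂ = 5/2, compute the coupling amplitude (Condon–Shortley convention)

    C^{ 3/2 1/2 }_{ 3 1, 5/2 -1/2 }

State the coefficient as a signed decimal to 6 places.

triangle: 4!×2!×1!/8! = 48/40320
(j±m)!: 4!×2!×2!×3!×2!×1! = 1152
prefactor² = (2J+1)×Δ×N² = 192/35
  k=1: −1/(1!×3!×1!×1!×1!×0!) = -1/6
  k=2: +1/(2!×2!×0!×0!×2!×1!) = 1/8
Σ = -1/24  ⇒  CG² = 192/35×(-1/24)² = 1/105
CG = −√(1/105) = -0.097590

−√(1/105) ≈ -0.097590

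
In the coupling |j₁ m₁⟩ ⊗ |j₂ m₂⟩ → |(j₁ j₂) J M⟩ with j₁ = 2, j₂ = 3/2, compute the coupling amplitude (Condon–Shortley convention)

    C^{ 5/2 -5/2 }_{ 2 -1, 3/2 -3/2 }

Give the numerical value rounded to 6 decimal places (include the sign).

+0.654654

triangle: 1!·3!·2!/7! = 12/5040
(j±m)!: 1!·3!·0!·3!·0!·5! = 4320
prefactor² = (2J+1)·Δ·N² = 432/7
  k=0: +1/(0!·1!·3!·0!·0!·2!) = 1/12
Σ = 1/12  ⇒  CG² = 432/7·1/12² = 3/7
CG = +√(3/7) = +0.654654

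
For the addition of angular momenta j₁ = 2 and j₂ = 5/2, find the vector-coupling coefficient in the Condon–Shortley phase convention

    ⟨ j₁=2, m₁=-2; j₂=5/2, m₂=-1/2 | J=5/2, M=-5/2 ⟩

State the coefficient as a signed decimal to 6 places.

+√(3/14) = +0.462910

j₁+j₂−J=2  J+j₁−j₂=2  J−j₁+j₂=3  j₁+j₂+J+1=8
(j₁±m₁, j₂±m₂, J±M) = (0,4,2,3,0,5)
P² = 864/7
sum k=2..2:
  [2] +1/24 = 1/24
S = 1/24
C² = P²·S² = 3/14 ; C = +0.462910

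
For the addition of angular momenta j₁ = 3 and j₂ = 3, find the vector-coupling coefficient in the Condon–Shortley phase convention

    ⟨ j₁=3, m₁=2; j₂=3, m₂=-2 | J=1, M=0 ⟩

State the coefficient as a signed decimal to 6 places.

√[3·5!1!1!/8! · 5!1!1!5!1!1!] = √(900/7)
  +(−1)^0/∏(0,5,1,1,0,0)! = 1/120  (running 1/120)
  +(−1)^1/∏(1,4,0,0,1,1)! = -1/24  (running -1/30)
⟨..|..⟩ = √(900/7)·(-1/30) = -0.377964

-0.377964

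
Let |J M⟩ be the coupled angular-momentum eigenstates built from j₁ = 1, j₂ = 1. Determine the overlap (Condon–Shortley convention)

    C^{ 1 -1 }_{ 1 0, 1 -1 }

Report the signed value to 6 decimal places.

j₁+j₂−J=1  J+j₁−j₂=1  J−j₁+j₂=1  j₁+j₂+J+1=4
(j₁±m₁, j₂±m₂, J±M) = (1,1,0,2,0,2)
P² = 1/2
sum k=0..0:
  [0] +1/1 = 1
S = 1
C² = P²·S² = 1/2 ; C = +0.707107

+0.707107  (= +√(1/2))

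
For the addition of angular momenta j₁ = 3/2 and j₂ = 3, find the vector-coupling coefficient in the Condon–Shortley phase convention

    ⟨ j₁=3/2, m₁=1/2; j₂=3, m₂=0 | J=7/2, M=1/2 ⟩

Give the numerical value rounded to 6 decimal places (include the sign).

+√(2/21) = +0.308607

j₁+j₂−J=1  J+j₁−j₂=2  J−j₁+j₂=5  j₁+j₂+J+1=9
(j₁±m₁, j₂±m₂, J±M) = (2,1,3,3,4,3)
P² = 384/7
sum k=0..1:
  [0] +1/12 = 1/12
  [1] −1/24 = -1/24
S = 1/24
C² = P²·S² = 2/21 ; C = +0.308607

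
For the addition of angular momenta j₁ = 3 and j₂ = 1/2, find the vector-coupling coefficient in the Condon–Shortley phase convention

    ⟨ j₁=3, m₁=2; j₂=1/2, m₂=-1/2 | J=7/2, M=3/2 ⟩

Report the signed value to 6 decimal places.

+0.534522  (= +√(2/7))

√[8·0!6!1!/8! · 5!1!0!1!5!2!] = √(28800/7)
  +(−1)^0/∏(0,0,1,0,5,1)! = 1/120  (running 1/120)
⟨..|..⟩ = √(28800/7)·(1/120) = +0.534522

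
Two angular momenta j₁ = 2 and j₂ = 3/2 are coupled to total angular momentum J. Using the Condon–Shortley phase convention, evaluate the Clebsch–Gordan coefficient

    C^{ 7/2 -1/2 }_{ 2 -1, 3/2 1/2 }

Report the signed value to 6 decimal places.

triangle: 0!*4!*3!/8! = 144/40320
(j±m)!: 1!*3!*2!*1!*3!*4! = 1728
prefactor² = (2J+1)*Δ*N² = 1728/35
  k=0: +1/(0!*0!*3!*2!*1!*1!) = 1/12
Σ = 1/12  ⇒  CG² = 1728/35*1/12² = 12/35
CG = +√(12/35) = +0.585540

+√(12/35) = +0.585540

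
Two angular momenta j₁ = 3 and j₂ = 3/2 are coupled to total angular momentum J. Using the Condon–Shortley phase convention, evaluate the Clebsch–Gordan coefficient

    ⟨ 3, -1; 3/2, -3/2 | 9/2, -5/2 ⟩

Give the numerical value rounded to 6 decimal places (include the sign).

+0.645497  (= +√(5/12))

√[10·0!6!3!/10! · 2!4!0!3!2!7!] = √(34560)
  +(−1)^0/∏(0,0,4,0,2,3)! = 1/288  (running 1/288)
⟨..|..⟩ = √(34560)·(1/288) = +0.645497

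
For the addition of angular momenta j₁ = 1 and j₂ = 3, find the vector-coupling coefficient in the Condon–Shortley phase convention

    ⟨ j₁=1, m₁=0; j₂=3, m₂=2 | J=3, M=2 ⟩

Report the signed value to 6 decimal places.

-0.577350  (= −√(1/3))

j₁+j₂−J=1  J+j₁−j₂=1  J−j₁+j₂=5  j₁+j₂+J+1=8
(j₁±m₁, j₂±m₂, J±M) = (1,1,5,1,5,1)
P² = 300
sum k=0..1:
  [0] +1/120 = 1/120
  [1] −1/24 = -1/24
S = -1/30
C² = P²·S² = 1/3 ; C = -0.577350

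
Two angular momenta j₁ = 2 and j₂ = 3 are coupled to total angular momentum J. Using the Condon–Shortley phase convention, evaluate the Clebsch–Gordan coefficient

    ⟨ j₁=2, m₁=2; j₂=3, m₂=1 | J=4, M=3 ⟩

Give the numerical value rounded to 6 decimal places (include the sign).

triangle: 1!·3!·5!/10! = 720/3628800
(j±m)!: 4!·0!·4!·2!·7!·1! = 5806080
prefactor² = (2J+1)·Δ·N² = 10368
  k=0: +1/(0!·1!·0!·4!·3!·1!) = 1/144
Σ = 1/144  ⇒  CG² = 10368·1/144² = 1/2
CG = +√(1/2) = +0.707107

+√(1/2) = +0.707107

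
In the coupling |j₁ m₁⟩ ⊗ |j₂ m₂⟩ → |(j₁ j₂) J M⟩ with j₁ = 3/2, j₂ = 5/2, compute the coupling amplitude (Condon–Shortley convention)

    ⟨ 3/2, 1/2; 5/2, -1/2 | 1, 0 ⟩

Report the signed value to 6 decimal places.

j₁+j₂−J=3  J+j₁−j₂=0  J−j₁+j₂=2  j₁+j₂+J+1=6
(j₁±m₁, j₂±m₂, J±M) = (2,1,2,3,1,1)
P² = 6/5
sum k=1..1:
  [1] −1/2 = -1/2
S = -1/2
C² = P²·S² = 3/10 ; C = -0.547723

-0.547723  (= −√(3/10))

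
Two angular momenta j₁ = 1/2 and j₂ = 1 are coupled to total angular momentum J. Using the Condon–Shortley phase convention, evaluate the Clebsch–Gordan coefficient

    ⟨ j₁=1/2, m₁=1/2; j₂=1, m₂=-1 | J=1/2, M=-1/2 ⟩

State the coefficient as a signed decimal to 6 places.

j₁+j₂−J=1  J+j₁−j₂=0  J−j₁+j₂=1  j₁+j₂+J+1=3
(j₁±m₁, j₂±m₂, J±M) = (1,0,0,2,0,1)
P² = 2/3
sum k=0..0:
  [0] +1/1 = 1
S = 1
C² = P²·S² = 2/3 ; C = +0.816497

+0.816497  (= +√(2/3))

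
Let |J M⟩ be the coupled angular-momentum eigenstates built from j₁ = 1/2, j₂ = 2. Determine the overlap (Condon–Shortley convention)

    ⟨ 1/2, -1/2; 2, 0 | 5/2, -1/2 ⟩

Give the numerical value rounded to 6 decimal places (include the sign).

√[6·0!1!4!/6! · 0!1!2!2!2!3!] = √(48/5)
  +(−1)^0/∏(0,0,1,2,0,2)! = 1/4  (running 1/4)
⟨..|..⟩ = √(48/5)·(1/4) = +0.774597

+0.774597  (= +√(3/5))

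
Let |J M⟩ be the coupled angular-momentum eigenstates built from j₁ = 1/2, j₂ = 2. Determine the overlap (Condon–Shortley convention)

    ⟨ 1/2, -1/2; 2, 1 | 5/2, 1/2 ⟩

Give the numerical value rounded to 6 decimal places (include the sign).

√[6·0!1!4!/6! · 0!1!3!1!3!2!] = √(72/5)
  +(−1)^0/∏(0,0,1,3,0,1)! = 1/6  (running 1/6)
⟨..|..⟩ = √(72/5)·(1/6) = +0.632456

+0.632456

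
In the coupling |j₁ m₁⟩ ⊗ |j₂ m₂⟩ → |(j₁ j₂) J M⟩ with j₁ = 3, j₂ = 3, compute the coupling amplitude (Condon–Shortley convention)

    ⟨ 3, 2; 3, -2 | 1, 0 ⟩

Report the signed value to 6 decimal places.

−√(1/7) = -0.377964

√[3·5!1!1!/8! · 5!1!1!5!1!1!] = √(900/7)
  +(−1)^0/∏(0,5,1,1,0,0)! = 1/120  (running 1/120)
  +(−1)^1/∏(1,4,0,0,1,1)! = -1/24  (running -1/30)
⟨..|..⟩ = √(900/7)·(-1/30) = -0.377964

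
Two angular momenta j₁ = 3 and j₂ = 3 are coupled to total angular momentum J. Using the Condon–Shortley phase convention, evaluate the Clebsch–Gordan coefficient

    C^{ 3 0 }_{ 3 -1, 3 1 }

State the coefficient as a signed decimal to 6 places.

+0.408248

triangle: 3!·3!·3!/10! = 216/3628800
(j±m)!: 2!·4!·4!·2!·3!·3! = 82944
prefactor² = (2J+1)·Δ·N² = 864/25
  k=1: −1/(1!·2!·3!·3!·0!·0!) = -1/72
  k=2: +1/(2!·1!·2!·2!·1!·1!) = 1/8
  k=3: −1/(3!·0!·1!·1!·2!·2!) = -1/24
Σ = 5/72  ⇒  CG² = 864/25·5/72² = 1/6
CG = +√(1/6) = +0.408248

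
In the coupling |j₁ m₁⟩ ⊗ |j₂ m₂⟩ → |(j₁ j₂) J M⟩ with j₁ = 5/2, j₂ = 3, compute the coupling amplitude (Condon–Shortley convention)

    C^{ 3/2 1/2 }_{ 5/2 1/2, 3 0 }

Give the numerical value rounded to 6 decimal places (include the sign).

j₁+j₂−J=4  J+j₁−j₂=1  J−j₁+j₂=2  j₁+j₂+J+1=8
(j₁±m₁, j₂±m₂, J±M) = (3,2,3,3,2,1)
P² = 144/35
sum k=1..2:
  [1] −1/12 = -1/12
  [2] +1/4 = 1/4
S = 1/6
C² = P²·S² = 4/35 ; C = +0.338062

+√(4/35) = +0.338062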